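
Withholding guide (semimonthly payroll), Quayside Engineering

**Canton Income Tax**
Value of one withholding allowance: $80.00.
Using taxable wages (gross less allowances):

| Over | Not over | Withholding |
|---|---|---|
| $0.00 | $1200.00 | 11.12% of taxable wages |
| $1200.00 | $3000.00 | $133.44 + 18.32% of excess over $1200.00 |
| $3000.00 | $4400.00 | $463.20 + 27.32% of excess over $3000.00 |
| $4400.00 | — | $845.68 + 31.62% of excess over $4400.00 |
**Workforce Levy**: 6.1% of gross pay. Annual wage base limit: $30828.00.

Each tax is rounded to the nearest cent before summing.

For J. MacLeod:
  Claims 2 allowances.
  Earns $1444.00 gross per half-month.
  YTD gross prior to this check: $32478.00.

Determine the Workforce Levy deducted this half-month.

Workforce Levy: YTD $32478.00 ≥ cap $30828.00 → $0.00

$0.00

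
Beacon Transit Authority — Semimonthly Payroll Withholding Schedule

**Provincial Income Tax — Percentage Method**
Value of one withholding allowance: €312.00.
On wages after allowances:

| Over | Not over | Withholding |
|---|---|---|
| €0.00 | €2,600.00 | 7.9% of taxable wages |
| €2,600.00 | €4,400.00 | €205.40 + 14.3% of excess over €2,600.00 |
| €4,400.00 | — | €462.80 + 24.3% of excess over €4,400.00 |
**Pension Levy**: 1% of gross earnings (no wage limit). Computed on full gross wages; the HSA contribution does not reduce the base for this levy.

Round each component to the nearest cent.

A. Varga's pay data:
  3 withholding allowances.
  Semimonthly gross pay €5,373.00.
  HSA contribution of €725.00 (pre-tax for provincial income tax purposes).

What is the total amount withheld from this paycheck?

€418.15

Provincial Income Tax: taxable = €5,373.00 − €725.00 − 3×€312.00 = €3,712.00
  €205.40 + 14.3% × (€3,712.00 − €2,600.00) = €205.40 + 14.3% × €1,112.00 = €364.42
Pension Levy: 1% × €5,373.00 = €53.73
Total: €364.42 + €53.73 = €418.15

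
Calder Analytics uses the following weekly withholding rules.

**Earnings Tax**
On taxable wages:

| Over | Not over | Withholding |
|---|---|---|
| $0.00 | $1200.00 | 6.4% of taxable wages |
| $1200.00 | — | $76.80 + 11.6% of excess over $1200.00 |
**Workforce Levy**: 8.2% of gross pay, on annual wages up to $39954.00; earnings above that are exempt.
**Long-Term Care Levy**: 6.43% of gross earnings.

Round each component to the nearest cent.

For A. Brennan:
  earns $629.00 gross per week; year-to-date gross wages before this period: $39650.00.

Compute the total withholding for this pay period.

$105.63

Earnings Tax: taxable = $629.00
  6.4% × $629.00 = $40.26
Workforce Levy: cap $39954.00 − YTD $39650.00 = $304.00 subject; 8.2% × $304.00 = $24.93
Long-Term Care Levy: 6.43% × $629.00 = $40.44
Total: $40.26 + $24.93 + $40.44 = $105.63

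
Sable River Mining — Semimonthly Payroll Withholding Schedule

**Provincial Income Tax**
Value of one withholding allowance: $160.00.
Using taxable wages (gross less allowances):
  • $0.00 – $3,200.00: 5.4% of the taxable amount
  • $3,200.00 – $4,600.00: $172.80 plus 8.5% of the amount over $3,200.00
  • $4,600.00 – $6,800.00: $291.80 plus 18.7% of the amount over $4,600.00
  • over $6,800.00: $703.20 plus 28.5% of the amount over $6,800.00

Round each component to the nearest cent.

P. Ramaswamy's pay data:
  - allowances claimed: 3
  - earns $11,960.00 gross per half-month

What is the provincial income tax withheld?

$2,037.00

Provincial Income Tax: taxable = $11,960.00 − 3×$160.00 = $11,480.00
  $703.20 + 28.5% × ($11,480.00 − $6,800.00) = $703.20 + 28.5% × $4,680.00 = $2,037.00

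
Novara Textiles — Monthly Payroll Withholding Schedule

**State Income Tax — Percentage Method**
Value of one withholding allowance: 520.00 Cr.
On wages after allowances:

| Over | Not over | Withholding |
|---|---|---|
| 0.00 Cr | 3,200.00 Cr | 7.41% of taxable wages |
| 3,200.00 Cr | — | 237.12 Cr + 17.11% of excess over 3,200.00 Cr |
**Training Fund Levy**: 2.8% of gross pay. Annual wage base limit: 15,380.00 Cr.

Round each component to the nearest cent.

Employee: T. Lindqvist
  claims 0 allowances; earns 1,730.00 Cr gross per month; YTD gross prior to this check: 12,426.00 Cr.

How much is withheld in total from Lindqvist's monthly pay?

176.63 Cr

State Income Tax: taxable = 1,730.00 Cr
  7.41% × 1,730.00 Cr = 128.19 Cr
Training Fund Levy: 2.8% × 1,730.00 Cr = 48.44 Cr
Total: 128.19 Cr + 48.44 Cr = 176.63 Cr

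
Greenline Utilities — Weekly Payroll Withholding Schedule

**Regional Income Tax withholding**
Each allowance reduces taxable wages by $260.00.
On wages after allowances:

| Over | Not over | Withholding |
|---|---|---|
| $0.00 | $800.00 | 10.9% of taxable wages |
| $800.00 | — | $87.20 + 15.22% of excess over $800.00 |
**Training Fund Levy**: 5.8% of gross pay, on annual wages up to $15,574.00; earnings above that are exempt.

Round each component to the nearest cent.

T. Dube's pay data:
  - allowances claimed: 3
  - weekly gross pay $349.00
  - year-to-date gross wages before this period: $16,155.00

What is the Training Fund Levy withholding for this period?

Training Fund Levy: YTD $16,155.00 ≥ cap $15,574.00 → $0.00

$0.00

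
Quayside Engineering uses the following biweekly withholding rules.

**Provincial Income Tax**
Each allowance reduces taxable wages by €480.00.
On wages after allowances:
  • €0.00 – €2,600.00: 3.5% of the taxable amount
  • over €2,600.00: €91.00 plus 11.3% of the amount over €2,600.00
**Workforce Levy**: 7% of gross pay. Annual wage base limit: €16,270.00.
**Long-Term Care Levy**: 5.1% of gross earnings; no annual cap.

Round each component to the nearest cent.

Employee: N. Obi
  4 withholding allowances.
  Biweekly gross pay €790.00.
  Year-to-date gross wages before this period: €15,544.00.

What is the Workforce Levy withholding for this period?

Workforce Levy: cap €16,270.00 − YTD €15,544.00 = €726.00 subject; 7% × €726.00 = €50.82

€50.82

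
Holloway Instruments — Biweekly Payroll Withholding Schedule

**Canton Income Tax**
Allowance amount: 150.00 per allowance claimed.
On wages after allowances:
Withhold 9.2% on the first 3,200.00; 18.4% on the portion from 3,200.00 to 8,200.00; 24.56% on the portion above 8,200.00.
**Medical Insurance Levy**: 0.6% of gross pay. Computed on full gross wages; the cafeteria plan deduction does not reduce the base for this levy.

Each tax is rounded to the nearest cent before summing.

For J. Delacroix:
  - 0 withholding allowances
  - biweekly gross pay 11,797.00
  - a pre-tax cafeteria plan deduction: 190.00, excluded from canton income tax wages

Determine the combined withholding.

Canton Income Tax: taxable = 11,797.00 − 190.00 = 11,607.00
  1,214.40 + 24.56% × (11,607.00 − 8,200.00) = 1,214.40 + 24.56% × 3,407.00 = 2,051.16
Medical Insurance Levy: 0.6% × 11,797.00 = 70.78
Total: 2,051.16 + 70.78 = 2,121.94

2,121.94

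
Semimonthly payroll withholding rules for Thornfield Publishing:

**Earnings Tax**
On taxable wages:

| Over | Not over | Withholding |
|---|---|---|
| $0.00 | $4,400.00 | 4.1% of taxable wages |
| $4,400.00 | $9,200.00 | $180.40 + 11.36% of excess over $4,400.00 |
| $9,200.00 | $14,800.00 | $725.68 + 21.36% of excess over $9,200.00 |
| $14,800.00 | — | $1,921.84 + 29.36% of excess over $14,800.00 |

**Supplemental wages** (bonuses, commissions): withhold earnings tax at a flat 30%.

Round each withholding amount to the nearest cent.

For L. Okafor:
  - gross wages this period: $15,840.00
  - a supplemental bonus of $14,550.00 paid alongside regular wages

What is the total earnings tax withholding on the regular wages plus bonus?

$6,592.18

Earnings Tax: taxable = $15,840.00
  $1,921.84 + 29.36% × ($15,840.00 − $14,800.00) = $1,921.84 + 29.36% × $1,040.00 = $2,227.18
Supplemental (30% flat on bonus): 30% × $14,550.00 = $4,365.00
Total earnings tax: $2,227.18 + $4,365.00 = $6,592.18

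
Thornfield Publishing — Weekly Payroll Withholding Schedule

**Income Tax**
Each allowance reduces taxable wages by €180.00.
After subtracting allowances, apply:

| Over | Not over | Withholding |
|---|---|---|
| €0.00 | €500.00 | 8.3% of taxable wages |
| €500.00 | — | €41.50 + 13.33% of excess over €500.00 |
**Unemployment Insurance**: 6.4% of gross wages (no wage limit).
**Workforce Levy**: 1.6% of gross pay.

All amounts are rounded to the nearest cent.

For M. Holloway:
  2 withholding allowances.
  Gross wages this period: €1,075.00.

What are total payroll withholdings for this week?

€156.16

Income Tax: taxable = €1,075.00 − 2×€180.00 = €715.00
  €41.50 + 13.33% × (€715.00 − €500.00) = €41.50 + 13.33% × €215.00 = €70.16
Unemployment Insurance: 6.4% × €1,075.00 = €68.80
Workforce Levy: 1.6% × €1,075.00 = €17.20
Total: €70.16 + €68.80 + €17.20 = €156.16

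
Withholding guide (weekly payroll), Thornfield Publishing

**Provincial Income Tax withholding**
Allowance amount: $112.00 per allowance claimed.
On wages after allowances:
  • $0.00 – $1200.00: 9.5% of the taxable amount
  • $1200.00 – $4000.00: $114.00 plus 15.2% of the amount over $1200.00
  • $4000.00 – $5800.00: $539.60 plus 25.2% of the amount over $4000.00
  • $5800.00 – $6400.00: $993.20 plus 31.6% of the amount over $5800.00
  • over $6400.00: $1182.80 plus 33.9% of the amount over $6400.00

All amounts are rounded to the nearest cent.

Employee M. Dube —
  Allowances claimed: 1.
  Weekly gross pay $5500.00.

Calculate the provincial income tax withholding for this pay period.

$889.38

Provincial Income Tax: taxable = $5500.00 − 1×$112.00 = $5388.00
  $539.60 + 25.2% × ($5388.00 − $4000.00) = $539.60 + 25.2% × $1388.00 = $889.38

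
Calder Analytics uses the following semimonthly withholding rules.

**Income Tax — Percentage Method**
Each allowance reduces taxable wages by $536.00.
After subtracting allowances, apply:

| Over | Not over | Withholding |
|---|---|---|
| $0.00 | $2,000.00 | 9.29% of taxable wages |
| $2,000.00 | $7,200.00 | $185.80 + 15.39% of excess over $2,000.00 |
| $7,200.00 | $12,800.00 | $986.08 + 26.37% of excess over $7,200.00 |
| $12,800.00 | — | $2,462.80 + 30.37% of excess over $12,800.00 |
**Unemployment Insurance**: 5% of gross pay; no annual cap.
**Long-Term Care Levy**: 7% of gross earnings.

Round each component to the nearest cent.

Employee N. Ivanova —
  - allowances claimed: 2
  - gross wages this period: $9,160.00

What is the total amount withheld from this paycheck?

$2,319.45

Income Tax: taxable = $9,160.00 − 2×$536.00 = $8,088.00
  $986.08 + 26.37% × ($8,088.00 − $7,200.00) = $986.08 + 26.37% × $888.00 = $1,220.25
Unemployment Insurance: 5% × $9,160.00 = $458.00
Long-Term Care Levy: 7% × $9,160.00 = $641.20
Total: $1,220.25 + $458.00 + $641.20 = $2,319.45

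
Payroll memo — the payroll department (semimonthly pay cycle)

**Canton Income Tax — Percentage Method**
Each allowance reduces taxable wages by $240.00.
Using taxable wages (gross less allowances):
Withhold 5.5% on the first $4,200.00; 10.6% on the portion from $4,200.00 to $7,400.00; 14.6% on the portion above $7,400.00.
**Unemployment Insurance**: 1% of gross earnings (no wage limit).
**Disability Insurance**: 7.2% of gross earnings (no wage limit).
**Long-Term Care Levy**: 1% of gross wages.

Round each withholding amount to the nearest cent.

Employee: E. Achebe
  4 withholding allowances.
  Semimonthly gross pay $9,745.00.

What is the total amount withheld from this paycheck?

Canton Income Tax: taxable = $9,745.00 − 4×$240.00 = $8,785.00
  $570.20 + 14.6% × ($8,785.00 − $7,400.00) = $570.20 + 14.6% × $1,385.00 = $772.41
Unemployment Insurance: 1% × $9,745.00 = $97.45
Disability Insurance: 7.2% × $9,745.00 = $701.64
Long-Term Care Levy: 1% × $9,745.00 = $97.45
Total: $772.41 + $97.45 + $701.64 + $97.45 = $1,668.95

$1,668.95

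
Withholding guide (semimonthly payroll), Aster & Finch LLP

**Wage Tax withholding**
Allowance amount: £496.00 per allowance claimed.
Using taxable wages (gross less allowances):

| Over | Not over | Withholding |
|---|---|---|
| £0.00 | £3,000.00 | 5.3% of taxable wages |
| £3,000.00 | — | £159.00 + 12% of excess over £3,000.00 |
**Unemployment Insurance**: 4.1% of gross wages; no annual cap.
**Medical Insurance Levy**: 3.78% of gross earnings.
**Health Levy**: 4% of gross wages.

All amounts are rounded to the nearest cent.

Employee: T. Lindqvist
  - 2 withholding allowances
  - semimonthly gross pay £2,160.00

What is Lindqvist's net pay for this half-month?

£1,841.49

Wage Tax: taxable = £2,160.00 − 2×£496.00 = £1,168.00
  5.3% × £1,168.00 = £61.90
Unemployment Insurance: 4.1% × £2,160.00 = £88.56
Medical Insurance Levy: 3.78% × £2,160.00 = £81.65
Health Levy: 4% × £2,160.00 = £86.40
Total withheld: £61.90 + £88.56 + £81.65 + £86.40 = £318.51
Net pay: £2,160.00 − £318.51 = £1,841.49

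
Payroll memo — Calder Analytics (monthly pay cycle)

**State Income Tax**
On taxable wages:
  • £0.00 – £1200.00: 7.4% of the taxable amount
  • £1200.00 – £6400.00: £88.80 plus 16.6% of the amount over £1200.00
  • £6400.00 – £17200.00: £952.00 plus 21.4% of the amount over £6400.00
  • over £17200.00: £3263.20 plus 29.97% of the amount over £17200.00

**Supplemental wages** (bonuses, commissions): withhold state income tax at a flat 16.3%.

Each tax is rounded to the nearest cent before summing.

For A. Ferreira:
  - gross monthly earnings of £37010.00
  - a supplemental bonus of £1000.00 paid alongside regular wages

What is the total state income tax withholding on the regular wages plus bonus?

State Income Tax: taxable = £37010.00
  £3263.20 + 29.97% × (£37010.00 − £17200.00) = £3263.20 + 29.97% × £19810.00 = £9200.26
Supplemental (16.3% flat on bonus): 16.3% × £1000.00 = £163.00
Total state income tax: £9200.26 + £163.00 = £9363.26

£9363.26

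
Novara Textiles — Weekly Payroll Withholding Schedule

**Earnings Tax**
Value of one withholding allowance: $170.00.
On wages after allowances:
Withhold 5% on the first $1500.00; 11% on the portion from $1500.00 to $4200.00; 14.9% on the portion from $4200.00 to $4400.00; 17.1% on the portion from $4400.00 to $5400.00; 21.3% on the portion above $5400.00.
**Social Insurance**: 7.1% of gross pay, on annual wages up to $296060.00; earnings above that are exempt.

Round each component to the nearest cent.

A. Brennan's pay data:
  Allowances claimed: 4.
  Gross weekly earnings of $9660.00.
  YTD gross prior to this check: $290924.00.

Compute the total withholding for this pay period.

$1700.00

Earnings Tax: taxable = $9660.00 − 4×$170.00 = $8980.00
  $572.80 + 21.3% × ($8980.00 − $5400.00) = $572.80 + 21.3% × $3580.00 = $1335.34
Social Insurance: cap $296060.00 − YTD $290924.00 = $5136.00 subject; 7.1% × $5136.00 = $364.66
Total: $1335.34 + $364.66 = $1700.00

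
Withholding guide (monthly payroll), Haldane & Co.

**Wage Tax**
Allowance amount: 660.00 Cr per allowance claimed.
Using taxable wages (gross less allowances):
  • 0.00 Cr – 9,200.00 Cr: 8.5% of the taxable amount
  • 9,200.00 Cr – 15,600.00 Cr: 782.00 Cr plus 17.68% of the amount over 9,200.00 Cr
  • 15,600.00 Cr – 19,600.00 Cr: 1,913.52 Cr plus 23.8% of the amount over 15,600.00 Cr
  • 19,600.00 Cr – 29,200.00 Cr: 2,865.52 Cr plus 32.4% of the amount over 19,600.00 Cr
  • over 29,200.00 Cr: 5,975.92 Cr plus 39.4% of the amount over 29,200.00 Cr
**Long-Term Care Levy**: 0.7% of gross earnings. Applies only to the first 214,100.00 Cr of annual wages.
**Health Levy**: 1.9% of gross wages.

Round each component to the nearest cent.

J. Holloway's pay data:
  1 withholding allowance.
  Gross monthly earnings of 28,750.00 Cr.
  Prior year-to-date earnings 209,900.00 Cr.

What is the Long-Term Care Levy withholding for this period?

Long-Term Care Levy: cap 214,100.00 Cr − YTD 209,900.00 Cr = 4,200.00 Cr subject; 0.7% × 4,200.00 Cr = 29.40 Cr

29.40 Cr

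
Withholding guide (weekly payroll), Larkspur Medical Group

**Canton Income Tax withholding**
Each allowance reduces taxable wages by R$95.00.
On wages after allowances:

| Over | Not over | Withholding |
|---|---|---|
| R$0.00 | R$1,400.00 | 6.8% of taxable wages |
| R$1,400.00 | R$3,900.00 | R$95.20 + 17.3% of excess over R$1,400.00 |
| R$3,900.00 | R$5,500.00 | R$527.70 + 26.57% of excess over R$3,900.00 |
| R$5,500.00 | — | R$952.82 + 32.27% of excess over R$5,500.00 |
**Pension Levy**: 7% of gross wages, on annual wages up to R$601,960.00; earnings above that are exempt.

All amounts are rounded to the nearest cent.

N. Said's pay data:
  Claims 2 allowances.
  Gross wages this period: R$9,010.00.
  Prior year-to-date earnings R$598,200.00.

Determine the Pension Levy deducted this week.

Pension Levy: cap R$601,960.00 − YTD R$598,200.00 = R$3,760.00 subject; 7% × R$3,760.00 = R$263.20

R$263.20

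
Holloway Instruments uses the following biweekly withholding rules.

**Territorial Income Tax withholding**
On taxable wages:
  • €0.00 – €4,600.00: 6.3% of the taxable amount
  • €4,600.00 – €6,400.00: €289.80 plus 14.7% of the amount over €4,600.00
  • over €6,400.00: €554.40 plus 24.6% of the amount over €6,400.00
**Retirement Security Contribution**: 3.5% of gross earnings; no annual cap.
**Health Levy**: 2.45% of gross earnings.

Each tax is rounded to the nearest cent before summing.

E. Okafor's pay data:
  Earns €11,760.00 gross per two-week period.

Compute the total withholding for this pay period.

€2,572.68

Territorial Income Tax: taxable = €11,760.00
  €554.40 + 24.6% × (€11,760.00 − €6,400.00) = €554.40 + 24.6% × €5,360.00 = €1,872.96
Retirement Security Contribution: 3.5% × €11,760.00 = €411.60
Health Levy: 2.45% × €11,760.00 = €288.12
Total: €1,872.96 + €411.60 + €288.12 = €2,572.68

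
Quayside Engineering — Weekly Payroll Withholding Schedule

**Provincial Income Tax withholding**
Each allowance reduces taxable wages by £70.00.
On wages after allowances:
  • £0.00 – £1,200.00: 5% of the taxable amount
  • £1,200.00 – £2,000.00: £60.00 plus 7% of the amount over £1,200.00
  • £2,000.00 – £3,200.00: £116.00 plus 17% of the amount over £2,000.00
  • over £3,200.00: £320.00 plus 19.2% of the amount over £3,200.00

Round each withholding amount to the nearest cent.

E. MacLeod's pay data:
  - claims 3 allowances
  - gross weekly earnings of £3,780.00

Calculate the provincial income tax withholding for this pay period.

Provincial Income Tax: taxable = £3,780.00 − 3×£70.00 = £3,570.00
  £320.00 + 19.2% × (£3,570.00 − £3,200.00) = £320.00 + 19.2% × £370.00 = £391.04

£391.04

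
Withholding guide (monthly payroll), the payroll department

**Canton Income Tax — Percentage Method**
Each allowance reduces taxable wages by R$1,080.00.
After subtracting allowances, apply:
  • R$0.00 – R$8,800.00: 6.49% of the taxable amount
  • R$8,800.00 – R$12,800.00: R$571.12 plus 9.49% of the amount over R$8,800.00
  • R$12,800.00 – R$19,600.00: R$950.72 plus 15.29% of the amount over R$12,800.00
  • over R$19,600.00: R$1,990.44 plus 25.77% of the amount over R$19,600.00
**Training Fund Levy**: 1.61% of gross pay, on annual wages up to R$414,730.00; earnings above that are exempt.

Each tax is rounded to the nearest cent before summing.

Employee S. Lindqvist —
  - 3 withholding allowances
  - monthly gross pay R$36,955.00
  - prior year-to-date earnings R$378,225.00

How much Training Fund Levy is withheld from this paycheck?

R$587.73

Training Fund Levy: cap R$414,730.00 − YTD R$378,225.00 = R$36,505.00 subject; 1.61% × R$36,505.00 = R$587.73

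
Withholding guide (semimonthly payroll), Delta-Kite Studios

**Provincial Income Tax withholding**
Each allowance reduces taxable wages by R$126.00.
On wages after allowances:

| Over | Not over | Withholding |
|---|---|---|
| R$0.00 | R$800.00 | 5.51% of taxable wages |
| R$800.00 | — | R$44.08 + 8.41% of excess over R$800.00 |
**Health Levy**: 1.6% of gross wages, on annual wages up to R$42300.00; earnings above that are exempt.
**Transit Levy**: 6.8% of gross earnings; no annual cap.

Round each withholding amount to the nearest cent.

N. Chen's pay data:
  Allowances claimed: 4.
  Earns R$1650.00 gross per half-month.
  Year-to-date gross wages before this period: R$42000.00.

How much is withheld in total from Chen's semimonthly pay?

R$190.18

Provincial Income Tax: taxable = R$1650.00 − 4×R$126.00 = R$1146.00
  R$44.08 + 8.41% × (R$1146.00 − R$800.00) = R$44.08 + 8.41% × R$346.00 = R$73.18
Health Levy: cap R$42300.00 − YTD R$42000.00 = R$300.00 subject; 1.6% × R$300.00 = R$4.80
Transit Levy: 6.8% × R$1650.00 = R$112.20
Total: R$73.18 + R$4.80 + R$112.20 = R$190.18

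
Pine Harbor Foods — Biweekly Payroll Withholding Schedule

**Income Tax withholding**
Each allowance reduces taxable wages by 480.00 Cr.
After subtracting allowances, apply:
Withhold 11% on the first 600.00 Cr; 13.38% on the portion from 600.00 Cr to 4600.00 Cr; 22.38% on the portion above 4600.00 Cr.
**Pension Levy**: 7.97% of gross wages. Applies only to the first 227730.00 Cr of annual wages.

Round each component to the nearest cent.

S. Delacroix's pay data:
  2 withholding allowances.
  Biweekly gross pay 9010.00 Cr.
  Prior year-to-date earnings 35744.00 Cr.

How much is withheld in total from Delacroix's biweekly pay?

2091.41 Cr

Income Tax: taxable = 9010.00 Cr − 2×480.00 Cr = 8050.00 Cr
  601.20 Cr + 22.38% × (8050.00 Cr − 4600.00 Cr) = 601.20 Cr + 22.38% × 3450.00 Cr = 1373.31 Cr
Pension Levy: 7.97% × 9010.00 Cr = 718.10 Cr
Total: 1373.31 Cr + 718.10 Cr = 2091.41 Cr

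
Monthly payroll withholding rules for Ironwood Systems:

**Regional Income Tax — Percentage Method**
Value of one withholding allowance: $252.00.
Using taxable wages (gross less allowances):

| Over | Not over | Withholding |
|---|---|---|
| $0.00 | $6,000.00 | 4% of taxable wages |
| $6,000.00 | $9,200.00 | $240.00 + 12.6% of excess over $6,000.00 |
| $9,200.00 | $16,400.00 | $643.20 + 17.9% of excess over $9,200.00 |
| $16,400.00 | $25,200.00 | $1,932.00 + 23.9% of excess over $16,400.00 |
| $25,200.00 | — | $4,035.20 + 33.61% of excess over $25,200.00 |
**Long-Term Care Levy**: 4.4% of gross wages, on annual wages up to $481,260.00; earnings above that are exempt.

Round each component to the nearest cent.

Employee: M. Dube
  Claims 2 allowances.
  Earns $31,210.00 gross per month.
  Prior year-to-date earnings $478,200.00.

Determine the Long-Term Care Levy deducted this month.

Long-Term Care Levy: cap $481,260.00 − YTD $478,200.00 = $3,060.00 subject; 4.4% × $3,060.00 = $134.64

$134.64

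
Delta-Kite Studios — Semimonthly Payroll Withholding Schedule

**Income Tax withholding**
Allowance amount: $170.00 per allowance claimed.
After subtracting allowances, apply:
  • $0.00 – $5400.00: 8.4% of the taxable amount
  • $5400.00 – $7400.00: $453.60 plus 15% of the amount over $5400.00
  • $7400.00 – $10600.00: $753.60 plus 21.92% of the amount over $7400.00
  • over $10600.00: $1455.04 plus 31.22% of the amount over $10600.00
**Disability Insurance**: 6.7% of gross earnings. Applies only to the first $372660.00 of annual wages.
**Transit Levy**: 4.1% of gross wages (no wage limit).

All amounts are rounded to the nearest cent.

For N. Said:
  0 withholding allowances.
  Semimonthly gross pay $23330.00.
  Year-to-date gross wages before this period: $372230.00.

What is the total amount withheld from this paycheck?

$6414.69

Income Tax: taxable = $23330.00
  $1455.04 + 31.22% × ($23330.00 − $10600.00) = $1455.04 + 31.22% × $12730.00 = $5429.35
Disability Insurance: cap $372660.00 − YTD $372230.00 = $430.00 subject; 6.7% × $430.00 = $28.81
Transit Levy: 4.1% × $23330.00 = $956.53
Total: $5429.35 + $28.81 + $956.53 = $6414.69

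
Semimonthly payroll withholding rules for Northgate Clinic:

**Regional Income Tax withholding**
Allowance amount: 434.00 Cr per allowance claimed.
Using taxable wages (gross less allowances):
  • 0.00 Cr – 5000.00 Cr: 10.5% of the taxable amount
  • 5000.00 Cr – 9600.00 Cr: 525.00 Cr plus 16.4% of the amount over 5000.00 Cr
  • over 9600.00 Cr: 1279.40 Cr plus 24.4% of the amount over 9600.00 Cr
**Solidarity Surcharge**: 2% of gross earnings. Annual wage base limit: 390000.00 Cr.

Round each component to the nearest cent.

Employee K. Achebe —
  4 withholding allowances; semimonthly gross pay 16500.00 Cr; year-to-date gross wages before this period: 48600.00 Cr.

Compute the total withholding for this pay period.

2869.42 Cr

Regional Income Tax: taxable = 16500.00 Cr − 4×434.00 Cr = 14764.00 Cr
  1279.40 Cr + 24.4% × (14764.00 Cr − 9600.00 Cr) = 1279.40 Cr + 24.4% × 5164.00 Cr = 2539.42 Cr
Solidarity Surcharge: 2% × 16500.00 Cr = 330.00 Cr
Total: 2539.42 Cr + 330.00 Cr = 2869.42 Cr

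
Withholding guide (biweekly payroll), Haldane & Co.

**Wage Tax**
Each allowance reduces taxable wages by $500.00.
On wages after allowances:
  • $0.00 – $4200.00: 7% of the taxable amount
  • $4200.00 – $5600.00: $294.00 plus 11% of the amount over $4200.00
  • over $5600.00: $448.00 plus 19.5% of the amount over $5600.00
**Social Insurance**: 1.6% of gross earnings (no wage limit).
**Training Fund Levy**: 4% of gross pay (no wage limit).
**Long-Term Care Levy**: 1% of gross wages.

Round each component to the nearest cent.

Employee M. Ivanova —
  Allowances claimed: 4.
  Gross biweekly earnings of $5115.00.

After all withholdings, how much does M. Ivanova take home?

Wage Tax: taxable = $5115.00 − 4×$500.00 = $3115.00
  7% × $3115.00 = $218.05
Social Insurance: 1.6% × $5115.00 = $81.84
Training Fund Levy: 4% × $5115.00 = $204.60
Long-Term Care Levy: 1% × $5115.00 = $51.15
Total withheld: $218.05 + $81.84 + $204.60 + $51.15 = $555.64
Net pay: $5115.00 − $555.64 = $4559.36

$4559.36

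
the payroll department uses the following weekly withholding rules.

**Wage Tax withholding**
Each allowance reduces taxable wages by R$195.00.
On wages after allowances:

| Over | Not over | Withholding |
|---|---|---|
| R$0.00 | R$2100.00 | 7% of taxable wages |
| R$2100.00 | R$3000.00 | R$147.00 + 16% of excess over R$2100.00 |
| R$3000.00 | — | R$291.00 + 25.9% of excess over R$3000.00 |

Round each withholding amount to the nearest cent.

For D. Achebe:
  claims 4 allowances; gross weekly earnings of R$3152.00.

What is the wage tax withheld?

R$190.52

Wage Tax: taxable = R$3152.00 − 4×R$195.00 = R$2372.00
  R$147.00 + 16% × (R$2372.00 − R$2100.00) = R$147.00 + 16% × R$272.00 = R$190.52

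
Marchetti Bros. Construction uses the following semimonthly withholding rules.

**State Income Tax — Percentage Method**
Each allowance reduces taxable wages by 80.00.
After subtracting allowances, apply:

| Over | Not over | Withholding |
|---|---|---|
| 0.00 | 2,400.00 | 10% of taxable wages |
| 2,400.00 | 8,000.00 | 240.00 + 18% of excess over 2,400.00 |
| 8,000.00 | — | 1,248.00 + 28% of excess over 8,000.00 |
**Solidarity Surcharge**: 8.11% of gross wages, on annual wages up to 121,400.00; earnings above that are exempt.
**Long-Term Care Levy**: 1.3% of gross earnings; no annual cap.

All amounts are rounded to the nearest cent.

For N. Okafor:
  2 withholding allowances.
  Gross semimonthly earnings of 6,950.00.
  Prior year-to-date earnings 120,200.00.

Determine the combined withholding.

State Income Tax: taxable = 6,950.00 − 2×80.00 = 6,790.00
  240.00 + 18% × (6,790.00 − 2,400.00) = 240.00 + 18% × 4,390.00 = 1,030.20
Solidarity Surcharge: cap 121,400.00 − YTD 120,200.00 = 1,200.00 subject; 8.11% × 1,200.00 = 97.32
Long-Term Care Levy: 1.3% × 6,950.00 = 90.35
Total: 1,030.20 + 97.32 + 90.35 = 1,217.87

1,217.87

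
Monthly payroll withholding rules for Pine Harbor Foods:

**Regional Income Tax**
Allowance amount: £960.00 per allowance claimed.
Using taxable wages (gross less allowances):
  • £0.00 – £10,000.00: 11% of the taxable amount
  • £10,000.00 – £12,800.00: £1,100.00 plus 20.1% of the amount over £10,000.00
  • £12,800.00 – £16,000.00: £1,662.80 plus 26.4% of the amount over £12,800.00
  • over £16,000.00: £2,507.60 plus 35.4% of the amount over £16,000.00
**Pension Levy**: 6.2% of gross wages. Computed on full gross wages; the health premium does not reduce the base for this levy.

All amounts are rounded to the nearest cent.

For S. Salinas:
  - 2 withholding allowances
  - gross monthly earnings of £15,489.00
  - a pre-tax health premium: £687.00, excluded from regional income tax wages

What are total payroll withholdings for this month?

Regional Income Tax: taxable = £15,489.00 − £687.00 − 2×£960.00 = £12,882.00
  £1,662.80 + 26.4% × (£12,882.00 − £12,800.00) = £1,662.80 + 26.4% × £82.00 = £1,684.45
Pension Levy: 6.2% × £15,489.00 = £960.32
Total: £1,684.45 + £960.32 = £2,644.77

£2,644.77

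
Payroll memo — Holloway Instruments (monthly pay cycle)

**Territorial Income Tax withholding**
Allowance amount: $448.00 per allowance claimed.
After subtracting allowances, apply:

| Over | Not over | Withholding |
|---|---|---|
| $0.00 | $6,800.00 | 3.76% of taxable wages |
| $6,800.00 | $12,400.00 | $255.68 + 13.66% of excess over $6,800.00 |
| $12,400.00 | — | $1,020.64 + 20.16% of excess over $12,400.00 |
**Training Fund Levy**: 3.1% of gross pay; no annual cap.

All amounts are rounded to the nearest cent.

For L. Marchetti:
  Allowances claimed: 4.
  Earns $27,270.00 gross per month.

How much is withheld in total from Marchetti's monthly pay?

Territorial Income Tax: taxable = $27,270.00 − 4×$448.00 = $25,478.00
  $1,020.64 + 20.16% × ($25,478.00 − $12,400.00) = $1,020.64 + 20.16% × $13,078.00 = $3,657.16
Training Fund Levy: 3.1% × $27,270.00 = $845.37
Total: $3,657.16 + $845.37 = $4,502.53

$4,502.53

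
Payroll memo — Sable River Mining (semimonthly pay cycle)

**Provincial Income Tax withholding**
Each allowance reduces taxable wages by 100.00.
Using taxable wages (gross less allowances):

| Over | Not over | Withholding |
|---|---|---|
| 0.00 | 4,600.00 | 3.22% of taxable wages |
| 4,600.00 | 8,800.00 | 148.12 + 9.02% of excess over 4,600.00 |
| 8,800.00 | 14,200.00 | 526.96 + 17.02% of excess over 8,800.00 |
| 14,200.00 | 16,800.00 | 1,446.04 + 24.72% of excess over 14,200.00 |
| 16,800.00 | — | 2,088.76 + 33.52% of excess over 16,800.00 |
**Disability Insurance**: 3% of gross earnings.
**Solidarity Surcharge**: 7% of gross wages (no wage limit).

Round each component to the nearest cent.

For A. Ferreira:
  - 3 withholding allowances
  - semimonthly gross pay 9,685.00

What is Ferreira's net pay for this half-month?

8,089.97

Provincial Income Tax: taxable = 9,685.00 − 3×100.00 = 9,385.00
  526.96 + 17.02% × (9,385.00 − 8,800.00) = 526.96 + 17.02% × 585.00 = 626.53
Disability Insurance: 3% × 9,685.00 = 290.55
Solidarity Surcharge: 7% × 9,685.00 = 677.95
Total withheld: 626.53 + 290.55 + 677.95 = 1,595.03
Net pay: 9,685.00 − 1,595.03 = 8,089.97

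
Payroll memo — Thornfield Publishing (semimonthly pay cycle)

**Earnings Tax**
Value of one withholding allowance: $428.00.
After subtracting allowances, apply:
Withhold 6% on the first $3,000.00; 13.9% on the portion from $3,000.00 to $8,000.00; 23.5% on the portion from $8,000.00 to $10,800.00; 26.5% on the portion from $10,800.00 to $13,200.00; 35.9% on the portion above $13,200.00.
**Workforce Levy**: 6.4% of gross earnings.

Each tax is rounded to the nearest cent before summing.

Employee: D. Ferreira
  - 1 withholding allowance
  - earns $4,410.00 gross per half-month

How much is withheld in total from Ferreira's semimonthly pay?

$598.74

Earnings Tax: taxable = $4,410.00 − 1×$428.00 = $3,982.00
  $180.00 + 13.9% × ($3,982.00 − $3,000.00) = $180.00 + 13.9% × $982.00 = $316.50
Workforce Levy: 6.4% × $4,410.00 = $282.24
Total: $316.50 + $282.24 = $598.74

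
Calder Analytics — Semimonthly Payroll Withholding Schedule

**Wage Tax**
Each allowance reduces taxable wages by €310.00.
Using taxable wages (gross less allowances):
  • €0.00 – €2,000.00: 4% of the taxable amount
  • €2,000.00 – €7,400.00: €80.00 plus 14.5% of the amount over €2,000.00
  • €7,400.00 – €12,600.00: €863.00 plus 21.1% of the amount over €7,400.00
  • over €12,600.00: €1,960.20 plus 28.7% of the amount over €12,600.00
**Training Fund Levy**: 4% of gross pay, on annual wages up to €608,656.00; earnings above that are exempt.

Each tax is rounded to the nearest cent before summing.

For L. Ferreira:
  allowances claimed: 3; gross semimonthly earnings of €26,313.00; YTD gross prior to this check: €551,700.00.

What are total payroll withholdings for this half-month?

Wage Tax: taxable = €26,313.00 − 3×€310.00 = €25,383.00
  €1,960.20 + 28.7% × (€25,383.00 − €12,600.00) = €1,960.20 + 28.7% × €12,783.00 = €5,628.92
Training Fund Levy: 4% × €26,313.00 = €1,052.52
Total: €5,628.92 + €1,052.52 = €6,681.44

€6,681.44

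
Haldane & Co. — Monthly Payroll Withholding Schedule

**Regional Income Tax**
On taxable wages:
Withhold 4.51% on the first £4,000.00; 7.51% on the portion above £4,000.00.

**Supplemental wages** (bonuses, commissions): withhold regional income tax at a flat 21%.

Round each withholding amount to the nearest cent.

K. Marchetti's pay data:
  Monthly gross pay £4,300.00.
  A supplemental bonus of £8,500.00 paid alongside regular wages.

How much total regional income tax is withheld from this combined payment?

£1,987.93

Regional Income Tax: taxable = £4,300.00
  £180.40 + 7.51% × (£4,300.00 − £4,000.00) = £180.40 + 7.51% × £300.00 = £202.93
Supplemental (21% flat on bonus): 21% × £8,500.00 = £1,785.00
Total regional income tax: £202.93 + £1,785.00 = £1,987.93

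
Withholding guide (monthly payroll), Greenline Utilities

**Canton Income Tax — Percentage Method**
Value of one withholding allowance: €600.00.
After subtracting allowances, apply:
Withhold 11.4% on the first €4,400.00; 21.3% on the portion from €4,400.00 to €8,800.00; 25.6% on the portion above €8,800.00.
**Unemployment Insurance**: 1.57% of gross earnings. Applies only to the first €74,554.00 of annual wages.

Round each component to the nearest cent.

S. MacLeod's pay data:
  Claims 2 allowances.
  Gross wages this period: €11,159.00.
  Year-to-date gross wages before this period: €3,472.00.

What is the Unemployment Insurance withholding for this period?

€175.20

Unemployment Insurance: 1.57% × €11,159.00 = €175.20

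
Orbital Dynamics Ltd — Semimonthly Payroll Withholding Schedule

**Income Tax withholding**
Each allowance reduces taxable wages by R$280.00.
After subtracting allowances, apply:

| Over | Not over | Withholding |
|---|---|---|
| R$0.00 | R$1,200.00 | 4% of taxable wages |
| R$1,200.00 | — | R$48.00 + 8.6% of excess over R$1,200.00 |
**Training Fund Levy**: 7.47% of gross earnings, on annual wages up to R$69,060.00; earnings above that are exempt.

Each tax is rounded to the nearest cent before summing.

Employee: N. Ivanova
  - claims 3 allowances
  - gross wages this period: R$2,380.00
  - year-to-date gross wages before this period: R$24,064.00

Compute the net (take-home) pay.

Income Tax: taxable = R$2,380.00 − 3×R$280.00 = R$1,540.00
  R$48.00 + 8.6% × (R$1,540.00 − R$1,200.00) = R$48.00 + 8.6% × R$340.00 = R$77.24
Training Fund Levy: 7.47% × R$2,380.00 = R$177.79
Total withheld: R$77.24 + R$177.79 = R$255.03
Net pay: R$2,380.00 − R$255.03 = R$2,124.97

R$2,124.97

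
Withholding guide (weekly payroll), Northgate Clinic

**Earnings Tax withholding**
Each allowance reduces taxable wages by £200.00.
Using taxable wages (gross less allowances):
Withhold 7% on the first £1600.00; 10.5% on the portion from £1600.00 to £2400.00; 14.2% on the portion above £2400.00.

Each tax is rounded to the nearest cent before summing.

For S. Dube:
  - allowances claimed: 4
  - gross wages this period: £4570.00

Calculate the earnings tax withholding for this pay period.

Earnings Tax: taxable = £4570.00 − 4×£200.00 = £3770.00
  £196.00 + 14.2% × (£3770.00 − £2400.00) = £196.00 + 14.2% × £1370.00 = £390.54

£390.54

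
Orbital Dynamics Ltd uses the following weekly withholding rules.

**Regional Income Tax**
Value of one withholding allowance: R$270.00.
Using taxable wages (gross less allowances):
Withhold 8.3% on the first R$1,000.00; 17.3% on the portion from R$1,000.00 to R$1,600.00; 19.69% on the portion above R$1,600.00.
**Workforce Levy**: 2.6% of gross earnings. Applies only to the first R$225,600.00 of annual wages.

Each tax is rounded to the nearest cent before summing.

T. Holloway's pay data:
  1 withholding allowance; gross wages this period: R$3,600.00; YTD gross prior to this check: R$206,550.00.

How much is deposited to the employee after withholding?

Regional Income Tax: taxable = R$3,600.00 − 1×R$270.00 = R$3,330.00
  R$186.80 + 19.69% × (R$3,330.00 − R$1,600.00) = R$186.80 + 19.69% × R$1,730.00 = R$527.44
Workforce Levy: 2.6% × R$3,600.00 = R$93.60
Total withheld: R$527.44 + R$93.60 = R$621.04
Net pay: R$3,600.00 − R$621.04 = R$2,978.96

R$2,978.96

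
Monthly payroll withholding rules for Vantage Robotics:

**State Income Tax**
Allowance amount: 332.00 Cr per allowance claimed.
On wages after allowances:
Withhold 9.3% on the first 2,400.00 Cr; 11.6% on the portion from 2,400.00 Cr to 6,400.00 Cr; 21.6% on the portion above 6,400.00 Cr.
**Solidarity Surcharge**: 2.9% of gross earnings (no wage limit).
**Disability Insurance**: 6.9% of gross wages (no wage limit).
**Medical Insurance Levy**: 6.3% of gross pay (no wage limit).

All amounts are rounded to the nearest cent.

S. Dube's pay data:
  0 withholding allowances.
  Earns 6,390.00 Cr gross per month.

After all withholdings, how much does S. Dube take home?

4,675.17 Cr

State Income Tax: taxable = 6,390.00 Cr
  223.20 Cr + 11.6% × (6,390.00 Cr − 2,400.00 Cr) = 223.20 Cr + 11.6% × 3,990.00 Cr = 686.04 Cr
Solidarity Surcharge: 2.9% × 6,390.00 Cr = 185.31 Cr
Disability Insurance: 6.9% × 6,390.00 Cr = 440.91 Cr
Medical Insurance Levy: 6.3% × 6,390.00 Cr = 402.57 Cr
Total withheld: 686.04 Cr + 185.31 Cr + 440.91 Cr + 402.57 Cr = 1,714.83 Cr
Net pay: 6,390.00 Cr − 1,714.83 Cr = 4,675.17 Cr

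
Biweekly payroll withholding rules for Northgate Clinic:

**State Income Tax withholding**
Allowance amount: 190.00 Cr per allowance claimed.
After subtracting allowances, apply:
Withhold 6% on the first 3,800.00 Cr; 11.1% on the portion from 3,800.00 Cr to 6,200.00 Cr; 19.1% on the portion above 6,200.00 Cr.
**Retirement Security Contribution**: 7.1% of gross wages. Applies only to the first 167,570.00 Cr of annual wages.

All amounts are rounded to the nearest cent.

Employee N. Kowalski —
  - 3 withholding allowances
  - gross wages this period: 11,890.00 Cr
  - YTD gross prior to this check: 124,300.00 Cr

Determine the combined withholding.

State Income Tax: taxable = 11,890.00 Cr − 3×190.00 Cr = 11,320.00 Cr
  494.40 Cr + 19.1% × (11,320.00 Cr − 6,200.00 Cr) = 494.40 Cr + 19.1% × 5,120.00 Cr = 1,472.32 Cr
Retirement Security Contribution: 7.1% × 11,890.00 Cr = 844.19 Cr
Total: 1,472.32 Cr + 844.19 Cr = 2,316.51 Cr

2,316.51 Cr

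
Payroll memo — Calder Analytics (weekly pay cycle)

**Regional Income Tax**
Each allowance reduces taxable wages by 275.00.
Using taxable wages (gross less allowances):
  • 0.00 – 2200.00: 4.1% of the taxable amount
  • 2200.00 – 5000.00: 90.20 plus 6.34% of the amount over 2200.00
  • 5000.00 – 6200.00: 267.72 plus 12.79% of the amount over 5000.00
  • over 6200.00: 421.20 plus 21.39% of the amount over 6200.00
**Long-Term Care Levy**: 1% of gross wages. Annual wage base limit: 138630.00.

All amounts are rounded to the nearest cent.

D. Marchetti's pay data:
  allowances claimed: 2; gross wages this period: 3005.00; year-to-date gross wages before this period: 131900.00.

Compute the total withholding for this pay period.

136.42

Regional Income Tax: taxable = 3005.00 − 2×275.00 = 2455.00
  90.20 + 6.34% × (2455.00 − 2200.00) = 90.20 + 6.34% × 255.00 = 106.37
Long-Term Care Levy: 1% × 3005.00 = 30.05
Total: 106.37 + 30.05 = 136.42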